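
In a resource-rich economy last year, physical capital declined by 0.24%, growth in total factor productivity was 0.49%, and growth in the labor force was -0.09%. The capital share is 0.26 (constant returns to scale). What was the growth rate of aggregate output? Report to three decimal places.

Aggregate output growth was 0.361%.

Labor's share = 1 − 0.26 = 0.74.
Physical capital: 0.26 × (-0.24) = -0.0624 pp.
The labor force: 0.74 × (-0.09) = -0.0666 pp.
Output growth = 0.49 + (-0.129) = 0.361%.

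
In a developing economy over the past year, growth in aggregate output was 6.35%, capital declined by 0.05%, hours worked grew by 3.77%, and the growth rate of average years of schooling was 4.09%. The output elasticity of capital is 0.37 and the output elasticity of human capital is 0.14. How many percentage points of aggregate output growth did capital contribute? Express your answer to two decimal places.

-0.02

Contribution = share × growth = 0.37 × (-0.05) = -0.0185 pp.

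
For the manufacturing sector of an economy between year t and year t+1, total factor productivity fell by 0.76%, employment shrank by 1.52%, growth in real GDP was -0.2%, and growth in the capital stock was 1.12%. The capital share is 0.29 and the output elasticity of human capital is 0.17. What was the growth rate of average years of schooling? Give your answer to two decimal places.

6.21%

Labor's share = 1 − 0.29 − 0.17 = 0.54.
gY = gA + 0.29×1.12 + 0.54×(-1.52) + 0.17×g.
0.17×g = -0.2 + 0.76 + 0.496 = 1.056.
g = 1.056 / 0.17 = 6.2118%.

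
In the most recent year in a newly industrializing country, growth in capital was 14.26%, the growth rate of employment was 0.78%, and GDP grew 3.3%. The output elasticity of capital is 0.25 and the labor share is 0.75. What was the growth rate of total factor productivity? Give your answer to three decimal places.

-0.850%

Labor's share = 1 − 0.25 = 0.75.
Capital: 0.25 × 14.26 = 3.565 pp.
Employment: 0.75 × 0.78 = 0.585 pp.
TFP growth = 3.3 − 4.15 = -0.85%.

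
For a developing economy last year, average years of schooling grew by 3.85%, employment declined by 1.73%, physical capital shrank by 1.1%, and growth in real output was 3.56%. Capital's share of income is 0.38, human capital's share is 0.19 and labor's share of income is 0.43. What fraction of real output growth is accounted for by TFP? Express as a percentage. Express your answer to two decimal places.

TFP accounted for 112.09% of growth.

Labor's share = 1 − 0.38 − 0.19 = 0.43.
Physical capital: 0.38 × (-1.1) = -0.418 pp.
Average years of schooling: 0.19 × 3.85 = 0.7315 pp.
Employment: 0.43 × (-1.73) = -0.7439 pp.
TFP growth = 3.56 + 0.4304 = 3.9904%.
TFP share of growth = 3.9904 / 3.56 × 100 = 112.0899%.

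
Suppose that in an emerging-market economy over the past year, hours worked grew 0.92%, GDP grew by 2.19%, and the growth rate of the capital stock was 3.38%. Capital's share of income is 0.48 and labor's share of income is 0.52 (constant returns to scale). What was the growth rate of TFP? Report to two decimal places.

Labor's share = 1 − 0.48 = 0.52.
The capital stock: 0.48 × 3.38 = 1.6224 pp.
Hours worked: 0.52 × 0.92 = 0.4784 pp.
TFP growth = 2.19 − 2.1008 = 0.0892%.

0.09%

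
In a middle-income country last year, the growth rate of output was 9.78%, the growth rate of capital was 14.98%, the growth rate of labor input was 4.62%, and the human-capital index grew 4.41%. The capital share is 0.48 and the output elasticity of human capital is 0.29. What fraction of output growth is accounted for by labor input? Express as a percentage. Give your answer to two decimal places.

Labor's share = 1 − 0.48 − 0.29 = 0.23.
Labor input contributed 0.23 × 4.62 = 1.0626 pp.
Share of growth = 1.0626 / 9.78 × 100 = 10.865%.

Labor input accounted for 10.87% of growth.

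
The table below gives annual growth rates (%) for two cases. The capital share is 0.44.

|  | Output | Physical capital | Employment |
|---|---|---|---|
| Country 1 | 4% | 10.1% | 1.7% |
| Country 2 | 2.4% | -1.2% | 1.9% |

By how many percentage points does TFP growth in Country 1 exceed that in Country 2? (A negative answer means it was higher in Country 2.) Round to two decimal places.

Labor's share = 1 − 0.44 = 0.56.
Country 1: TFP = 4 − 4.444 − 0.952 = -1.396%.
Country 2: TFP = 2.4 + 0.528 − 1.064 = 1.864%.
Difference = -1.396 − (1.864) = -3.26 pp.

-3.26 percentage points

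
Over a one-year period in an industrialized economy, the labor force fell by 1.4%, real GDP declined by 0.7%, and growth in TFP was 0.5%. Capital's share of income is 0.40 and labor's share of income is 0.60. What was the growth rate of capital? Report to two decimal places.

-0.90%

Labor's share = 1 − 0.4 = 0.6.
gY = gA + 0.6×(-1.4) + 0.4×g.
0.4×g = -0.7 − 0.5 + 0.84 = -0.36.
g = -0.36 / 0.4 = -0.9%.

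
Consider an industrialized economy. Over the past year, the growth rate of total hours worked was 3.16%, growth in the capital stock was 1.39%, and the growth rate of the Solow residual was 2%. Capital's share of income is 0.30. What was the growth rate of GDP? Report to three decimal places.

Labor's share = 1 − 0.3 = 0.7.
The capital stock: 0.3 × 1.39 = 0.417 pp.
Total hours worked: 0.7 × 3.16 = 2.212 pp.
Output growth = 2 + 2.629 = 4.629%.

4.629%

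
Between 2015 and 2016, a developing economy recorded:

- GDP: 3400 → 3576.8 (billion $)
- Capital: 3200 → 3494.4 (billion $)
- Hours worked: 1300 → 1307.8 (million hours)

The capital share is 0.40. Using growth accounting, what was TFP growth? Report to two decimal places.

TFP grew 1.16%.

GDP growth = (3576.8 − 3400) / 3400 = 5.2%.
Capital growth = (3494.4 − 3200) / 3200 = 9.2%.
Hours worked growth = (1307.8 − 1300) / 1300 = 0.6%.
Labor's share = 1 − 0.4 = 0.6.
Capital: 0.4 × 9.2 = 3.68 pp.
Hours worked: 0.6 × 0.6 = 0.36 pp.
TFP growth = 5.2 − 4.04 = 1.16%.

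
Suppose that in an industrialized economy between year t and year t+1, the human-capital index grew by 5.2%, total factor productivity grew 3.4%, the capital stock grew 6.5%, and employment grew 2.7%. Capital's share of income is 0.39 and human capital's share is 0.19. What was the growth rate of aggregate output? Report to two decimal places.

8.06%

Labor's share = 1 − 0.39 − 0.19 = 0.42.
The capital stock: 0.39 × 6.5 = 2.535 pp.
The human-capital index: 0.19 × 5.2 = 0.988 pp.
Employment: 0.42 × 2.7 = 1.134 pp.
Output growth = 3.4 + 4.657 = 8.057%.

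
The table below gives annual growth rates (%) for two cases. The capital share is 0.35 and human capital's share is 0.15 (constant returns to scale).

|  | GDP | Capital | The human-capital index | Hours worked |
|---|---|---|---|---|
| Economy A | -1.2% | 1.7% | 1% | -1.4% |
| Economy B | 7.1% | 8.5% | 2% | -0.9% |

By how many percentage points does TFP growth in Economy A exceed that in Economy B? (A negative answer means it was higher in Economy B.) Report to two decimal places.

Labor's share = 1 − 0.35 − 0.15 = 0.5.
Economy A: TFP = -1.2 − 0.595 − 0.15 + 0.7 = -1.245%.
Economy B: TFP = 7.1 − 2.975 − 0.3 + 0.45 = 4.275%.
Difference = -1.245 − (4.275) = -5.52 pp.

-5.52 percentage points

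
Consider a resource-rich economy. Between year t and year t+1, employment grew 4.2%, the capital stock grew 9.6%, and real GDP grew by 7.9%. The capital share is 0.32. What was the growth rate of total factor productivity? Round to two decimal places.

Labor's share = 1 − 0.32 = 0.68.
The capital stock: 0.32 × 9.6 = 3.072 pp.
Employment: 0.68 × 4.2 = 2.856 pp.
TFP growth = 7.9 − 5.928 = 1.972%.

Total factor productivity grew 1.97%.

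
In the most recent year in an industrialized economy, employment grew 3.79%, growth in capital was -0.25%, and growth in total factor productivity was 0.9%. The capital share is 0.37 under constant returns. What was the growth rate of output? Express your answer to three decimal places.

Output grew 3.195%.

Labor's share = 1 − 0.37 = 0.63.
Capital: 0.37 × (-0.25) = -0.0925 pp.
Employment: 0.63 × 3.79 = 2.3877 pp.
Output growth = 0.9 + 2.2952 = 3.1952%.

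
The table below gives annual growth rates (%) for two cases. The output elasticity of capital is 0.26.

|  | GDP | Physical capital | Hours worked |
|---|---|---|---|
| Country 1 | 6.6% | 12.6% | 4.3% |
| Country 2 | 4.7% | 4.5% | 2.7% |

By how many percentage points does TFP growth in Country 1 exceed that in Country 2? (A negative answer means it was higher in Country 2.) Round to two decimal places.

-1.39 percentage points

Labor's share = 1 − 0.26 = 0.74.
Country 1: TFP = 6.6 − 3.276 − 3.182 = 0.142%.
Country 2: TFP = 4.7 − 1.17 − 1.998 = 1.532%.
Difference = 0.142 − (1.532) = -1.39 pp.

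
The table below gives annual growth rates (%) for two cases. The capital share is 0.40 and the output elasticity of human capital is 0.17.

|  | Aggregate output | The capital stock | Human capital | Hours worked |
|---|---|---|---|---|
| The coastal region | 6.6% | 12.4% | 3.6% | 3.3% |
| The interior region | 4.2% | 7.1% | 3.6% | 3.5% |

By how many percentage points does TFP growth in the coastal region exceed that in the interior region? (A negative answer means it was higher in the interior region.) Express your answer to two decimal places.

Labor's share = 1 − 0.4 − 0.17 = 0.43.
The coastal region: TFP = 6.6 − 4.96 − 0.612 − 1.419 = -0.391%.
The interior region: TFP = 4.2 − 2.84 − 0.612 − 1.505 = -0.757%.
Difference = -0.391 − (-0.757) = 0.366 pp.

0.37 percentage points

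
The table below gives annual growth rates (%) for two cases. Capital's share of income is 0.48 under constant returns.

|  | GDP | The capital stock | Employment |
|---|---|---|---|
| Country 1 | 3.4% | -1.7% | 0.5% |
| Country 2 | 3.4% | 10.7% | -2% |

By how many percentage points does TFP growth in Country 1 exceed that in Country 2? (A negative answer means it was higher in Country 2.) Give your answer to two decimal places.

4.65 percentage points

Labor's share = 1 − 0.48 = 0.52.
Country 1: TFP = 3.4 + 0.816 − 0.26 = 3.956%.
Country 2: TFP = 3.4 − 5.136 + 1.04 = -0.696%.
Difference = 3.956 − (-0.696) = 4.652 pp.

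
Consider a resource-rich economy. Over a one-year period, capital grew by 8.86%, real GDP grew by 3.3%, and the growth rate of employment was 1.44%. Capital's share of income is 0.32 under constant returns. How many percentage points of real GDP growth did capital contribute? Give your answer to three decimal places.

Contribution = share × growth = 0.32 × 8.86 = 2.8352 pp.

2.835 percentage points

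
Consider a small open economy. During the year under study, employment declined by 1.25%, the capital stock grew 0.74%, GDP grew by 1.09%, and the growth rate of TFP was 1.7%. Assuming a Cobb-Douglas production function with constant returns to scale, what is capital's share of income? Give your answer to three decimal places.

gY = gA + α·gK + (1−α)·gL, so gY − gA − gL = α(gK − gL).
1.09 − 1.7 + 1.25 = α × (0.74 − (-1.25)).
0.64 = 1.99 α, so α = 0.32161.

α = 0.322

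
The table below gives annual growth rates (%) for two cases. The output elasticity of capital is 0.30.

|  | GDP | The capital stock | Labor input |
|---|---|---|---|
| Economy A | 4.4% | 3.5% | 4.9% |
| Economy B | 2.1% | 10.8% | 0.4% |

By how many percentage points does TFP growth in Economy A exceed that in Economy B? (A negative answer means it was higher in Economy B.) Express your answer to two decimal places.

1.34 percentage points

Labor's share = 1 − 0.3 = 0.7.
Economy A: TFP = 4.4 − 1.05 − 3.43 = -0.08%.
Economy B: TFP = 2.1 − 3.24 − 0.28 = -1.42%.
Difference = -0.08 − (-1.42) = 1.34 pp.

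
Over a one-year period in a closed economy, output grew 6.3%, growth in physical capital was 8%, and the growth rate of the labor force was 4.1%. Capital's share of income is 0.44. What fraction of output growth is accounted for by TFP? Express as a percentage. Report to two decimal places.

Labor's share = 1 − 0.44 = 0.56.
Physical capital: 0.44 × 8 = 3.52 pp.
The labor force: 0.56 × 4.1 = 2.296 pp.
TFP growth = 6.3 − 5.816 = 0.484%.
TFP share of growth = 0.484 / 6.3 × 100 = 7.6825%.

7.68%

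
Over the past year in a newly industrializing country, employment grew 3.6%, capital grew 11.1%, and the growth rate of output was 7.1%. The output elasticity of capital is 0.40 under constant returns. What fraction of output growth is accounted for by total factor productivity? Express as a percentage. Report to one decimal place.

Labor's share = 1 − 0.4 = 0.6.
Capital: 0.4 × 11.1 = 4.44 pp.
Employment: 0.6 × 3.6 = 2.16 pp.
TFP growth = 7.1 − 6.6 = 0.5%.
TFP share of growth = 0.5 / 7.1 × 100 = 7.042%.

Total factor productivity accounted for 7.0% of growth.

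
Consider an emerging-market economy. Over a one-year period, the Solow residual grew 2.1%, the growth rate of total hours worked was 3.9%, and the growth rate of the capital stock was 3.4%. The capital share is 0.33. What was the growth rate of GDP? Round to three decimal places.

Labor's share = 1 − 0.33 = 0.67.
The capital stock: 0.33 × 3.4 = 1.122 pp.
Total hours worked: 0.67 × 3.9 = 2.613 pp.
Output growth = 2.1 + 3.735 = 5.835%.

5.835%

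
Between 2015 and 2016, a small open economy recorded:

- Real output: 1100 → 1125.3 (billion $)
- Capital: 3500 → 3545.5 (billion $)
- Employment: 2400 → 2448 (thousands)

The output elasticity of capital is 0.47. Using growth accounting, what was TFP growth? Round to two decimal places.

0.63%

Real output growth = (1125.3 − 1100) / 1100 = 2.3%.
Capital growth = (3545.5 − 3500) / 3500 = 1.3%.
Employment growth = (2448 − 2400) / 2400 = 2%.
Labor's share = 1 − 0.47 = 0.53.
Capital: 0.47 × 1.3 = 0.611 pp.
Employment: 0.53 × 2 = 1.06 pp.
TFP growth = 2.3 − 1.671 = 0.629%.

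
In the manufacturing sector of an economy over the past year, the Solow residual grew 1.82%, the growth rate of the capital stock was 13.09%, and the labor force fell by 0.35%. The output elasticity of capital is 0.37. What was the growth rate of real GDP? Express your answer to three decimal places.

Labor's share = 1 − 0.37 = 0.63.
The capital stock: 0.37 × 13.09 = 4.8433 pp.
The labor force: 0.63 × (-0.35) = -0.2205 pp.
Output growth = 1.82 + 4.6228 = 6.4428%.

Real GDP grew 6.443%.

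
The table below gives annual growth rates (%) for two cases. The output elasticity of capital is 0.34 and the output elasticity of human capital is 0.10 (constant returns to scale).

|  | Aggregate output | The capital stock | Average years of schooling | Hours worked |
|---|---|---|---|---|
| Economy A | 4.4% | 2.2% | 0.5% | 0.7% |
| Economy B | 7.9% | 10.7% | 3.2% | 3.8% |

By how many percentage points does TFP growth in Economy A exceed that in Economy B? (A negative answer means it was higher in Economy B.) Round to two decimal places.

Labor's share = 1 − 0.34 − 0.1 = 0.56.
Economy A: TFP = 4.4 − 0.748 − 0.05 − 0.392 = 3.21%.
Economy B: TFP = 7.9 − 3.638 − 0.32 − 2.128 = 1.814%.
Difference = 3.21 − (1.814) = 1.396 pp.

1.40 percentage points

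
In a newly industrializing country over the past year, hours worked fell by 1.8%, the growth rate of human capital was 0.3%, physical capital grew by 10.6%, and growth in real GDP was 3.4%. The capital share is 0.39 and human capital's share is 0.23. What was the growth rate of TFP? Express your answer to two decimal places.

-0.12%

Labor's share = 1 − 0.39 − 0.23 = 0.38.
Physical capital: 0.39 × 10.6 = 4.134 pp.
Human capital: 0.23 × 0.3 = 0.069 pp.
Hours worked: 0.38 × (-1.8) = -0.684 pp.
TFP growth = 3.4 − 3.519 = -0.119%.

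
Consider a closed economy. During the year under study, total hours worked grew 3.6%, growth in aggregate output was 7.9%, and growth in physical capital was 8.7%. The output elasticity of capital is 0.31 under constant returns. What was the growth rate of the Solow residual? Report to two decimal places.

The Solow residual grew 2.72%.

Labor's share = 1 − 0.31 = 0.69.
Physical capital: 0.31 × 8.7 = 2.697 pp.
Total hours worked: 0.69 × 3.6 = 2.484 pp.
TFP growth = 7.9 − 5.181 = 2.719%.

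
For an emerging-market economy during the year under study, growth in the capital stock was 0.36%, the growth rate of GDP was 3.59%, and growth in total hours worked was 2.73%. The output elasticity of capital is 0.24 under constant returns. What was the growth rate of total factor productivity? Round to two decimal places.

Total factor productivity grew 1.43%.

Labor's share = 1 − 0.24 = 0.76.
The capital stock: 0.24 × 0.36 = 0.0864 pp.
Total hours worked: 0.76 × 2.73 = 2.0748 pp.
TFP growth = 3.59 − 2.1612 = 1.4288%.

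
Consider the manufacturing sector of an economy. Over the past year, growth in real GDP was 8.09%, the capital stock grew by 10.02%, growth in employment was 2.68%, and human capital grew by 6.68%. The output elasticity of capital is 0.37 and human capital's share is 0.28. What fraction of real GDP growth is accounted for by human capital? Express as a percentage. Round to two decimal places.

Human capital contributed 0.28 × 6.68 = 1.8704 pp.
Share of growth = 1.8704 / 8.09 × 100 = 23.1199%.

Human capital accounted for 23.12% of growth.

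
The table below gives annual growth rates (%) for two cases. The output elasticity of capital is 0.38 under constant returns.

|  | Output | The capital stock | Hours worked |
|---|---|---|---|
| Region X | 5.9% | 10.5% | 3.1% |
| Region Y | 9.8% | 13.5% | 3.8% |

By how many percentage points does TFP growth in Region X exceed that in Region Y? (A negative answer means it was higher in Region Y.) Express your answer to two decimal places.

Labor's share = 1 − 0.38 = 0.62.
Region X: TFP = 5.9 − 3.99 − 1.922 = -0.012%.
Region Y: TFP = 9.8 − 5.13 − 2.356 = 2.314%.
Difference = -0.012 − (2.314) = -2.326 pp.

-2.33 percentage points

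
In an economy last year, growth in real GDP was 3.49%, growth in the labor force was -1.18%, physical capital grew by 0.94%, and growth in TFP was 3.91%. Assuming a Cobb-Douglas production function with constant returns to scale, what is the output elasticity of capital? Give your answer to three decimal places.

gY = gA + α·gK + (1−α)·gL, so gY − gA − gL = α(gK − gL).
3.49 − 3.91 + 1.18 = α × (0.94 − (-1.18)).
0.76 = 2.12 α, so α = 0.35849.

0.358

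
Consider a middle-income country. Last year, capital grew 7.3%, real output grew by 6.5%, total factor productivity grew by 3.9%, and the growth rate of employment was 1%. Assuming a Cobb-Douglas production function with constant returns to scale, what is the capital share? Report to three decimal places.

α = 0.254

gY = gA + α·gK + (1−α)·gL, so gY − gA − gL = α(gK − gL).
6.5 − 3.9 − 1 = α × (7.3 − 1).
1.6 = 6.3 α, so α = 0.25397.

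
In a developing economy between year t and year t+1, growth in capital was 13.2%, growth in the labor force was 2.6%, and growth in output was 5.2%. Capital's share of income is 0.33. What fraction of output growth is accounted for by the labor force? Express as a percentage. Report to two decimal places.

The labor force accounted for 33.50% of growth.

Labor's share = 1 − 0.33 = 0.67.
The labor force contributed 0.67 × 2.6 = 1.742 pp.
Share of growth = 1.742 / 5.2 × 100 = 33.5%.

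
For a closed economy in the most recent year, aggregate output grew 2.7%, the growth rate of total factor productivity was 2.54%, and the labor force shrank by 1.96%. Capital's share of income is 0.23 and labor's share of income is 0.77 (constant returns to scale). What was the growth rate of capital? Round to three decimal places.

Labor's share = 1 − 0.23 = 0.77.
gY = gA + 0.77×(-1.96) + 0.23×g.
0.23×g = 2.7 − 2.54 + 1.5092 = 1.6692.
g = 1.6692 / 0.23 = 7.25739%.

Capital growth was 7.257%.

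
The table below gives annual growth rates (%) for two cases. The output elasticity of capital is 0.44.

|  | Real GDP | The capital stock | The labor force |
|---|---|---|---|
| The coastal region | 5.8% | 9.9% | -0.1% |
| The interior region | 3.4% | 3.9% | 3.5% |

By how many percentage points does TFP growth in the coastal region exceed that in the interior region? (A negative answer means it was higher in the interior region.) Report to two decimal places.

1.78 percentage points

Labor's share = 1 − 0.44 = 0.56.
The coastal region: TFP = 5.8 − 4.356 + 0.056 = 1.5%.
The interior region: TFP = 3.4 − 1.716 − 1.96 = -0.276%.
Difference = 1.5 − (-0.276) = 1.776 pp.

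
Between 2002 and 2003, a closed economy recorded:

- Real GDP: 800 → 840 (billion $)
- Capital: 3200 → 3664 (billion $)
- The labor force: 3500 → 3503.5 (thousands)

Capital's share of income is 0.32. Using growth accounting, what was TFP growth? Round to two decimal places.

0.29%

Real GDP growth = (840 − 800) / 800 = 5%.
Capital growth = (3664 − 3200) / 3200 = 14.5%.
The labor force growth = (3503.5 − 3500) / 3500 = 0.1%.
Labor's share = 1 − 0.32 = 0.68.
Capital: 0.32 × 14.5 = 4.64 pp.
The labor force: 0.68 × 0.1 = 0.068 pp.
TFP growth = 5 − 4.708 = 0.292%.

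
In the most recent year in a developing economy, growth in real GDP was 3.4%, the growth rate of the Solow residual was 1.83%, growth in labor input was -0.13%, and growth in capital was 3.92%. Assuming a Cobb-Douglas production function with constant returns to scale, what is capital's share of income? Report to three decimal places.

0.420

gY = gA + α·gK + (1−α)·gL, so gY − gA − gL = α(gK − gL).
3.4 − 1.83 + 0.13 = α × (3.92 − (-0.13)).
1.7 = 4.05 α, so α = 0.41975.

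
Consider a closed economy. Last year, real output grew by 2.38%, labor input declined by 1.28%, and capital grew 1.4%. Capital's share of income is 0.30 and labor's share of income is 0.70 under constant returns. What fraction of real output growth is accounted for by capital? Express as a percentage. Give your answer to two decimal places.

Capital contributed 0.3 × 1.4 = 0.42 pp.
Share of growth = 0.42 / 2.38 × 100 = 17.6471%.

Capital accounted for 17.65% of growth.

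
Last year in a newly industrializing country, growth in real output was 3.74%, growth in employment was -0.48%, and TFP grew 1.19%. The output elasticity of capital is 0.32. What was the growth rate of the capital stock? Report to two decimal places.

Labor's share = 1 − 0.32 = 0.68.
gY = gA + 0.68×(-0.48) + 0.32×g.
0.32×g = 3.74 − 1.19 + 0.3264 = 2.8764.
g = 2.8764 / 0.32 = 8.9888%.

8.99%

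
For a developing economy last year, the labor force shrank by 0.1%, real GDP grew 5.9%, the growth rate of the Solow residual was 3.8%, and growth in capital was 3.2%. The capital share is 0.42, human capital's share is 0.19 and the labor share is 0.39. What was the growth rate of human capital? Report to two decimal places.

Labor's share = 1 − 0.42 − 0.19 = 0.39.
gY = gA + 0.42×3.2 + 0.39×(-0.1) + 0.19×g.
0.19×g = 5.9 − 3.8 − 1.305 = 0.795.
g = 0.795 / 0.19 = 4.1842%.

Human capital grew 4.18%.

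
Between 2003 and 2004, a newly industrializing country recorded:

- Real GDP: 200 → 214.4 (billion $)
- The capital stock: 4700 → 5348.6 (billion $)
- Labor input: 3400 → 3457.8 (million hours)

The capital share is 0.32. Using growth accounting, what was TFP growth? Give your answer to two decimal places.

Real GDP growth = (214.4 − 200) / 200 = 7.2%.
The capital stock growth = (5348.6 − 4700) / 4700 = 13.8%.
Labor input growth = (3457.8 − 3400) / 3400 = 1.7%.
Labor's share = 1 − 0.32 = 0.68.
The capital stock: 0.32 × 13.8 = 4.416 pp.
Labor input: 0.68 × 1.7 = 1.156 pp.
TFP growth = 7.2 − 5.572 = 1.628%.

1.63%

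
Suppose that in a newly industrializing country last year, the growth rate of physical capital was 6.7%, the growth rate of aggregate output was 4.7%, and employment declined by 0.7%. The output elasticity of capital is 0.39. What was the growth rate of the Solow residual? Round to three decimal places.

2.514%

Labor's share = 1 − 0.39 = 0.61.
Physical capital: 0.39 × 6.7 = 2.613 pp.
Employment: 0.61 × (-0.7) = -0.427 pp.
TFP growth = 4.7 − 2.186 = 2.514%.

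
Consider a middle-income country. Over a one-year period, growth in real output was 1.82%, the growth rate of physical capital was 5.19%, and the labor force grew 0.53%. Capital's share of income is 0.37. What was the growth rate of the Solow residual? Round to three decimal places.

Labor's share = 1 − 0.37 = 0.63.
Physical capital: 0.37 × 5.19 = 1.9203 pp.
The labor force: 0.63 × 0.53 = 0.3339 pp.
TFP growth = 1.82 − 2.2542 = -0.4342%.

-0.434%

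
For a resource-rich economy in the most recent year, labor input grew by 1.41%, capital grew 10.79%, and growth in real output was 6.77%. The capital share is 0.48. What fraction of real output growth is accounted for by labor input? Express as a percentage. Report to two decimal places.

Labor's share = 1 − 0.48 = 0.52.
Labor input contributed 0.52 × 1.41 = 0.7332 pp.
Share of growth = 0.7332 / 6.77 × 100 = 10.8301%.

Labor input accounted for 10.83% of growth.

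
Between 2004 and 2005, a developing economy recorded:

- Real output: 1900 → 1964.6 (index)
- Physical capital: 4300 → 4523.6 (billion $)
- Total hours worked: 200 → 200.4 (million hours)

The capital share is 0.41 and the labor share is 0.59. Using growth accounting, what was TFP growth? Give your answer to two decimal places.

Real output growth = (1964.6 − 1900) / 1900 = 3.4%.
Physical capital growth = (4523.6 − 4300) / 4300 = 5.2%.
Total hours worked growth = (200.4 − 200) / 200 = 0.2%.
Labor's share = 1 − 0.41 = 0.59.
Physical capital: 0.41 × 5.2 = 2.132 pp.
Total hours worked: 0.59 × 0.2 = 0.118 pp.
TFP growth = 3.4 − 2.25 = 1.15%.

TFP grew 1.15%.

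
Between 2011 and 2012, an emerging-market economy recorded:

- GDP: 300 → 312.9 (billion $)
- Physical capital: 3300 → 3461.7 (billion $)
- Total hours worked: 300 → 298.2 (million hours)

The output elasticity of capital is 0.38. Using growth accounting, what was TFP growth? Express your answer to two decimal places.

GDP growth = (312.9 − 300) / 300 = 4.3%.
Physical capital growth = (3461.7 − 3300) / 3300 = 4.9%.
Total hours worked growth = (298.2 − 300) / 300 = -0.6%.
Labor's share = 1 − 0.38 = 0.62.
Physical capital: 0.38 × 4.9 = 1.862 pp.
Total hours worked: 0.62 × (-0.6) = -0.372 pp.
TFP growth = 4.3 − 1.49 = 2.81%.

TFP grew 2.81%.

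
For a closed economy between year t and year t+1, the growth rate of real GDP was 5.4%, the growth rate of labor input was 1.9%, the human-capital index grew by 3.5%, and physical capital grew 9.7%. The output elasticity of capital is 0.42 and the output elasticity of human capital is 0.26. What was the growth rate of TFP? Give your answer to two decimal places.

-0.19%

Labor's share = 1 − 0.42 − 0.26 = 0.32.
Physical capital: 0.42 × 9.7 = 4.074 pp.
The human-capital index: 0.26 × 3.5 = 0.91 pp.
Labor input: 0.32 × 1.9 = 0.608 pp.
TFP growth = 5.4 − 5.592 = -0.192%.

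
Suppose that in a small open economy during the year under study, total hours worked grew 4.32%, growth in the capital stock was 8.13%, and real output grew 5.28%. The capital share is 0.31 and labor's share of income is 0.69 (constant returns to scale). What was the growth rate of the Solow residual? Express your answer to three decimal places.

Labor's share = 1 − 0.31 = 0.69.
The capital stock: 0.31 × 8.13 = 2.5203 pp.
Total hours worked: 0.69 × 4.32 = 2.9808 pp.
TFP growth = 5.28 − 5.5011 = -0.2211%.

-0.221%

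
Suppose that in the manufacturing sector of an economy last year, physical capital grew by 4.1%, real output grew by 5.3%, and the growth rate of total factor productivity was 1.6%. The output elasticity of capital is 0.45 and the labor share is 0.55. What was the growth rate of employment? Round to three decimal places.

Labor's share = 1 − 0.45 = 0.55.
gY = gA + 0.45×4.1 + 0.55×g.
0.55×g = 5.3 − 1.6 − 1.845 = 1.855.
g = 1.855 / 0.55 = 3.37273%.

Employment grew 3.373%.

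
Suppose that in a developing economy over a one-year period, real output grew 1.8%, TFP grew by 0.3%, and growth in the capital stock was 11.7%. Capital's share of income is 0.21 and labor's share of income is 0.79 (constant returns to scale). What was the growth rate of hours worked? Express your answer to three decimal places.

-1.211%

Labor's share = 1 − 0.21 = 0.79.
gY = gA + 0.21×11.7 + 0.79×g.
0.79×g = 1.8 − 0.3 − 2.457 = -0.957.
g = -0.957 / 0.79 = -1.21139%.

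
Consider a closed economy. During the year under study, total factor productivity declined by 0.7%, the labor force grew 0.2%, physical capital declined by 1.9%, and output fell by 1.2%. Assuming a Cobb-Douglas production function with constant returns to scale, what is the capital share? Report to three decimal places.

0.333

gY = gA + α·gK + (1−α)·gL, so gY − gA − gL = α(gK − gL).
-1.2 + 0.7 − 0.2 = α × (-1.9 − 0.2).
-0.7 = -2.1 α, so α = 0.33333.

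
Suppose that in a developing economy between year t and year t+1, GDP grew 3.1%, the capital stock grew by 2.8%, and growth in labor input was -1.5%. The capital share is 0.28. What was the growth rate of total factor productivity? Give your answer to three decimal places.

Total factor productivity growth was 3.396%.

Labor's share = 1 − 0.28 = 0.72.
The capital stock: 0.28 × 2.8 = 0.784 pp.
Labor input: 0.72 × (-1.5) = -1.08 pp.
TFP growth = 3.1 + 0.296 = 3.396%.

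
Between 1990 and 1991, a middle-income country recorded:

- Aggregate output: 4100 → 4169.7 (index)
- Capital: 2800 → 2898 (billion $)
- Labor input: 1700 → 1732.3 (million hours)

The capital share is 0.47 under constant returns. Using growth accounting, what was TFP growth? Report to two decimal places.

-0.95%

Aggregate output growth = (4169.7 − 4100) / 4100 = 1.7%.
Capital growth = (2898 − 2800) / 2800 = 3.5%.
Labor input growth = (1732.3 − 1700) / 1700 = 1.9%.
Labor's share = 1 − 0.47 = 0.53.
Capital: 0.47 × 3.5 = 1.645 pp.
Labor input: 0.53 × 1.9 = 1.007 pp.
TFP growth = 1.7 − 2.652 = -0.952%.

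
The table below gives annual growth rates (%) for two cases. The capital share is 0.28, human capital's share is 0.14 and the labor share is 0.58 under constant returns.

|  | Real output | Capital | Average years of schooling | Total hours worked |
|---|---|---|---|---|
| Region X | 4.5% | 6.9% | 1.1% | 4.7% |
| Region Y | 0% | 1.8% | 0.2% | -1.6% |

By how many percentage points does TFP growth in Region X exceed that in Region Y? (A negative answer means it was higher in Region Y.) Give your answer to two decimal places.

-0.71 percentage points

Labor's share = 1 − 0.28 − 0.14 = 0.58.
Region X: TFP = 4.5 − 1.932 − 0.154 − 2.726 = -0.312%.
Region Y: TFP = 0 − 0.504 − 0.028 + 0.928 = 0.396%.
Difference = -0.312 − (0.396) = -0.708 pp.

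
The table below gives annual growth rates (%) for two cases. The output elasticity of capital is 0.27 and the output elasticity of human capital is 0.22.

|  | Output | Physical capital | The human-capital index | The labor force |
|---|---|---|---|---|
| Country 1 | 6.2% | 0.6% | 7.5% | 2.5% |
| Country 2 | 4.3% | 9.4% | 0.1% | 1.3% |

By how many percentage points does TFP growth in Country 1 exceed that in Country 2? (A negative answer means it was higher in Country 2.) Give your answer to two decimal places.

Labor's share = 1 − 0.27 − 0.22 = 0.51.
Country 1: TFP = 6.2 − 0.162 − 1.65 − 1.275 = 3.113%.
Country 2: TFP = 4.3 − 2.538 − 0.022 − 0.663 = 1.077%.
Difference = 3.113 − (1.077) = 2.036 pp.

2.04 percentage points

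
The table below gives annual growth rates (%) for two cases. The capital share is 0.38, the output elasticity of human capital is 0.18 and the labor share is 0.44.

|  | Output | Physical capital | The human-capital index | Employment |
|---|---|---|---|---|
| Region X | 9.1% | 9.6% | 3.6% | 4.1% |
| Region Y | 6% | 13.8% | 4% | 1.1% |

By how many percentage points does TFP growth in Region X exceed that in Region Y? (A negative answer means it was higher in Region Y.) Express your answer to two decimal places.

Labor's share = 1 − 0.38 − 0.18 = 0.44.
Region X: TFP = 9.1 − 3.648 − 0.648 − 1.804 = 3%.
Region Y: TFP = 6 − 5.244 − 0.72 − 0.484 = -0.448%.
Difference = 3 − (-0.448) = 3.448 pp.

3.45 percentage points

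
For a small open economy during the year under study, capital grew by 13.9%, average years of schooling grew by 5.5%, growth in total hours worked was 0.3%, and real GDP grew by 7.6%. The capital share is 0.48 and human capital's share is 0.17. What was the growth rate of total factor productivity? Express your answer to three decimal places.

Labor's share = 1 − 0.48 − 0.17 = 0.35.
Capital: 0.48 × 13.9 = 6.672 pp.
Average years of schooling: 0.17 × 5.5 = 0.935 pp.
Total hours worked: 0.35 × 0.3 = 0.105 pp.
TFP growth = 7.6 − 7.712 = -0.112%.

-0.112%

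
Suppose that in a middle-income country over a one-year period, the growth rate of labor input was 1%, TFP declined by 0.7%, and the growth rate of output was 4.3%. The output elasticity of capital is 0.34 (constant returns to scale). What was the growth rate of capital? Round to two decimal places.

12.76%

Labor's share = 1 − 0.34 = 0.66.
gY = gA + 0.66×1 + 0.34×g.
0.34×g = 4.3 + 0.7 − 0.66 = 4.34.
g = 4.34 / 0.34 = 12.7647%.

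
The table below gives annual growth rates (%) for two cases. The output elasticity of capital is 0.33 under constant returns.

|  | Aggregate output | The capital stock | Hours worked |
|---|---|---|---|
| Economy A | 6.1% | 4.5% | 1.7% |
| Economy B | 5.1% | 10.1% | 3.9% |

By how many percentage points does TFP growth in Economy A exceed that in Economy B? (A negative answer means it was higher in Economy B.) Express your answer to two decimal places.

Labor's share = 1 − 0.33 = 0.67.
Economy A: TFP = 6.1 − 1.485 − 1.139 = 3.476%.
Economy B: TFP = 5.1 − 3.333 − 2.613 = -0.846%.
Difference = 3.476 − (-0.846) = 4.322 pp.

4.32 percentage points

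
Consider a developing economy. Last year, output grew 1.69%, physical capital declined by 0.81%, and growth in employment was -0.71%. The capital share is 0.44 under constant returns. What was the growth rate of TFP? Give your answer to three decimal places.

2.444%

Labor's share = 1 − 0.44 = 0.56.
Physical capital: 0.44 × (-0.81) = -0.3564 pp.
Employment: 0.56 × (-0.71) = -0.3976 pp.
TFP growth = 1.69 + 0.754 = 2.444%.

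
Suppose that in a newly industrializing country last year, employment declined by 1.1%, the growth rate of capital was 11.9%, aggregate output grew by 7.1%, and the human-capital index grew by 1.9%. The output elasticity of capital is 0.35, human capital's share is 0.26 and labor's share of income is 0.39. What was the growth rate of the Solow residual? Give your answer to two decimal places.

Labor's share = 1 − 0.35 − 0.26 = 0.39.
Capital: 0.35 × 11.9 = 4.165 pp.
The human-capital index: 0.26 × 1.9 = 0.494 pp.
Employment: 0.39 × (-1.1) = -0.429 pp.
TFP growth = 7.1 − 4.23 = 2.87%.

The Solow residual grew 2.87%.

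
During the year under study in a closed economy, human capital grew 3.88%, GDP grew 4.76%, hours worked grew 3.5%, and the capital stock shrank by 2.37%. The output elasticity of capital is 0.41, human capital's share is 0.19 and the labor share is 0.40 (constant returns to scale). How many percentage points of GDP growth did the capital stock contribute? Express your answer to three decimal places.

-0.972 percentage points

Contribution = share × growth = 0.41 × (-2.37) = -0.9717 pp.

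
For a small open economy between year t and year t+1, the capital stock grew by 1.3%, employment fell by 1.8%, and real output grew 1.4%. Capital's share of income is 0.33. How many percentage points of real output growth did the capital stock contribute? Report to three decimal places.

Contribution = share × growth = 0.33 × 1.3 = 0.429 pp.

0.429 pp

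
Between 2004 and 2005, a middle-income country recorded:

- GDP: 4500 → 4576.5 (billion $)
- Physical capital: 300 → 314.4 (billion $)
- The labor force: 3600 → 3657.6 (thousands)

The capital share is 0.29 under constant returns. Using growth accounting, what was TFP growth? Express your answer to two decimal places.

GDP growth = (4576.5 − 4500) / 4500 = 1.7%.
Physical capital growth = (314.4 − 300) / 300 = 4.8%.
The labor force growth = (3657.6 − 3600) / 3600 = 1.6%.
Labor's share = 1 − 0.29 = 0.71.
Physical capital: 0.29 × 4.8 = 1.392 pp.
The labor force: 0.71 × 1.6 = 1.136 pp.
TFP growth = 1.7 − 2.528 = -0.828%.

-0.83%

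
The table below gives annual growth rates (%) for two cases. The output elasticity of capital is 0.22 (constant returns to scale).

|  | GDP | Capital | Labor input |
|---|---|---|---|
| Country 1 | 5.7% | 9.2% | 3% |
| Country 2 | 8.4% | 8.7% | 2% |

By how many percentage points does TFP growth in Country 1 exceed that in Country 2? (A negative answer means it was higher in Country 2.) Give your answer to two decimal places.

Labor's share = 1 − 0.22 = 0.78.
Country 1: TFP = 5.7 − 2.024 − 2.34 = 1.336%.
Country 2: TFP = 8.4 − 1.914 − 1.56 = 4.926%.
Difference = 1.336 − (4.926) = -3.59 pp.

-3.59 percentage points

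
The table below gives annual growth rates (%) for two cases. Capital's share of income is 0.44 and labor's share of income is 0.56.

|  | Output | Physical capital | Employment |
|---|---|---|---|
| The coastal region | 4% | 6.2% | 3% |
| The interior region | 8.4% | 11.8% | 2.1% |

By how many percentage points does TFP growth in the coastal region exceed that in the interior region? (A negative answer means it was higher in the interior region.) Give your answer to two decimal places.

Labor's share = 1 − 0.44 = 0.56.
The coastal region: TFP = 4 − 2.728 − 1.68 = -0.408%.
The interior region: TFP = 8.4 − 5.192 − 1.176 = 2.032%.
Difference = -0.408 − (2.032) = -2.44 pp.

-2.44 percentage points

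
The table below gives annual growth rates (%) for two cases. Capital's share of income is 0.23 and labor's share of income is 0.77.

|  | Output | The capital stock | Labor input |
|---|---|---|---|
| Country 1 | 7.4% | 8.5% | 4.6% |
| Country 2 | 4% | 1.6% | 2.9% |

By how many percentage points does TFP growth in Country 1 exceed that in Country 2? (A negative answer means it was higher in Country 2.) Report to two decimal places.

0.50 percentage points

Labor's share = 1 − 0.23 = 0.77.
Country 1: TFP = 7.4 − 1.955 − 3.542 = 1.903%.
Country 2: TFP = 4 − 0.368 − 2.233 = 1.399%.
Difference = 1.903 − (1.399) = 0.504 pp.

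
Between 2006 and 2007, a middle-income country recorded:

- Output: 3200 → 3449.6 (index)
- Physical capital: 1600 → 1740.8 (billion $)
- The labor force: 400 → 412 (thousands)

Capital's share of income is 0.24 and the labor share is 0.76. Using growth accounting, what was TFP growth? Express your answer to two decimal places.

Output growth = (3449.6 − 3200) / 3200 = 7.8%.
Physical capital growth = (1740.8 − 1600) / 1600 = 8.8%.
The labor force growth = (412 − 400) / 400 = 3%.
Labor's share = 1 − 0.24 = 0.76.
Physical capital: 0.24 × 8.8 = 2.112 pp.
The labor force: 0.76 × 3 = 2.28 pp.
TFP growth = 7.8 − 4.392 = 3.408%.

3.41%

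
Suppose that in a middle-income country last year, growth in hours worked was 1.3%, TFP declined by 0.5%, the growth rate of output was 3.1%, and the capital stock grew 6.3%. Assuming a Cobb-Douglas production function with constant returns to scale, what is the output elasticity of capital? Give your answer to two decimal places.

The output elasticity of capital is 0.46.

gY = gA + α·gK + (1−α)·gL, so gY − gA − gL = α(gK − gL).
3.1 + 0.5 − 1.3 = α × (6.3 − 1.3).
2.3 = 5 α, so α = 0.46.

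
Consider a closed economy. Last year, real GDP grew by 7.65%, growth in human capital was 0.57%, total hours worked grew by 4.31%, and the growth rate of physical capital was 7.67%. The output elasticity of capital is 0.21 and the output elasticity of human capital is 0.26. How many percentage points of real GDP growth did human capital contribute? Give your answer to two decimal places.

Contribution = share × growth = 0.26 × 0.57 = 0.1482 pp.

0.15 percentage points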